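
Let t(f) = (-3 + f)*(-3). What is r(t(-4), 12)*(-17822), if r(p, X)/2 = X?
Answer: -427728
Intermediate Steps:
t(f) = 9 - 3*f
r(p, X) = 2*X
r(t(-4), 12)*(-17822) = (2*12)*(-17822) = 24*(-17822) = -427728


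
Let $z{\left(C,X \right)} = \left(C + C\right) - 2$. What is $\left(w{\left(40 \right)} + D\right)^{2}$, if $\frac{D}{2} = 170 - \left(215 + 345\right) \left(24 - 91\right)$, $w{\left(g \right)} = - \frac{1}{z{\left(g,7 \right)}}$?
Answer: $\frac{34570154770321}{6084} \approx 5.6821 \cdot 10^{9}$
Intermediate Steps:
$z{\left(C,X \right)} = -2 + 2 C$ ($z{\left(C,X \right)} = 2 C - 2 = -2 + 2 C$)
$w{\left(g \right)} = - \frac{1}{-2 + 2 g}$
$D = 75380$ ($D = 2 \left(170 - \left(215 + 345\right) \left(24 - 91\right)\right) = 2 \left(170 - 560 \left(-67\right)\right) = 2 \left(170 - -37520\right) = 2 \left(170 + 37520\right) = 2 \cdot 37690 = 75380$)
$\left(w{\left(40 \right)} + D\right)^{2} = \left(- \frac{1}{-2 + 2 \cdot 40} + 75380\right)^{2} = \left(- \frac{1}{-2 + 80} + 75380\right)^{2} = \left(- \frac{1}{78} + 75380\right)^{2} = \left(\frac{5879639}{78}\right)^{2} = \frac{34570154770321}{6084}$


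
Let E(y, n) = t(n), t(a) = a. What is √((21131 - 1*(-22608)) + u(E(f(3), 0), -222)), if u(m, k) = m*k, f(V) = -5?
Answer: √43739 ≈ 209.14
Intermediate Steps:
E(y, n) = n
u(m, k) = k*m
√((21131 - 1*(-22608)) + u(E(f(3), 0), -222)) = √((21131 - 1*(-22608)) - 222*0) = √((21131 + 22608) + 0) = √(43739 + 0) = √43739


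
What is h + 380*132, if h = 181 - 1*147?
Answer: 50194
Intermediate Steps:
h = 34 (h = 181 - 147 = 34)
h + 380*132 = 34 + 380*132 = 34 + 50160 = 50194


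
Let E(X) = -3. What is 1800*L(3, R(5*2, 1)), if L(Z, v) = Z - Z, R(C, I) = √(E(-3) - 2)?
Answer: 0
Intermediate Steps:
R(C, I) = I*√5 (R(C, I) = √(-3 - 2) = √(-5) = I*√5)
L(Z, v) = 0
1800*L(3, R(5*2, 1)) = 1800*0 = 0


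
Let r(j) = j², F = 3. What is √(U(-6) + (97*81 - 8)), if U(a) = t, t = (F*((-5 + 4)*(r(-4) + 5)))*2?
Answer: √7723 ≈ 87.881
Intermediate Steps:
t = -126 (t = (3*((-5 + 4)*((-4)² + 5)))*2 = (3*(-(16 + 5)))*2 = (3*(-1*21))*2 = (3*(-21))*2 = -63*2 = -126)
U(a) = -126
√(U(-6) + (97*81 - 8)) = √(-126 + (97*81 - 8)) = √(-126 + (7857 - 8)) = √(-126 + 7849) = √7723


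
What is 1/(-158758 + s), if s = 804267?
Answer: 1/645509 ≈ 1.5492e-6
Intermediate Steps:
1/(-158758 + s) = 1/(-158758 + 804267) = 1/645509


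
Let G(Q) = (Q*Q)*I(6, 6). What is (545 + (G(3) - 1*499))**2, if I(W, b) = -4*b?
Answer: 28900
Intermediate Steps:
G(Q) = -24*Q**2 (G(Q) = (Q*Q)*(-4*6) = Q**2*(-24) = -24*Q**2)
(545 + (G(3) - 1*499))**2 = (545 + (-24*3**2 - 1*499))**2 = (545 + (-24*9 - 499))**2 = (545 + (-216 - 499))**2 = (545 - 715)**2 = (-170)**2 = 28900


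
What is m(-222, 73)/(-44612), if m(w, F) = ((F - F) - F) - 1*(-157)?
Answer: -21/11153 ≈ -0.0018829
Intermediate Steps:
m(w, F) = 157 - F (m(w, F) = (0 - F) + 157 = -F + 157 = 157 - F)
m(-222, 73)/(-44612) = (157 - 1*73)/(-44612) = (157 - 73)*(-1/44612) = 84*(-1/44612) = -21/11153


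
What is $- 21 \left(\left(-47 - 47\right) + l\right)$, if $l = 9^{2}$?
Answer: $273$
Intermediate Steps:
$l = 81$
$- 21 \left(\left(-47 - 47\right) + l\right) = - 21 \left(\left(-47 - 47\right) + 81\right) = - 21 \left(-94 + 81\right) = \left(-21\right) \left(-13\right) = 273$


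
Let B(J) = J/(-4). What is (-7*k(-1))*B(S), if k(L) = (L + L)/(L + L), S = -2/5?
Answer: -7/10 ≈ -0.70000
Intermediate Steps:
S = -2/5 (S = -2*1/5 = -2/5 ≈ -0.40000)
B(J) = -J/4 (B(J) = J*(-1/4) = -J/4)
k(L) = 1 (k(L) = (2*L)/((2*L)) = (2*L)*(1/(2*L)) = 1)
(-7*k(-1))*B(S) = (-7*1)*(-1/4*(-2/5)) = -7*1/10 = -7/10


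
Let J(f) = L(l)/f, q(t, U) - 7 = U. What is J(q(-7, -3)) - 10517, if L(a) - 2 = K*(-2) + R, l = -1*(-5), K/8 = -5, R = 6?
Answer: -10495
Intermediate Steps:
K = -40 (K = 8*(-5) = -40)
l = 5
L(a) = 88 (L(a) = 2 + (-40*(-2) + 6) = 2 + (80 + 6) = 2 + 86 = 88)
q(t, U) = 7 + U
J(f) = 88/f
J(q(-7, -3)) - 10517 = 88/(7 - 3) - 10517 = 88/4 - 10517 = 88*(¼) - 10517 = 22 - 10517 = -10495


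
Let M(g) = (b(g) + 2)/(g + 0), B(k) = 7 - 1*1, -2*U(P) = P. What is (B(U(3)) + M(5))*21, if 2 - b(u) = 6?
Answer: 588/5 ≈ 117.60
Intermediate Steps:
b(u) = -4 (b(u) = 2 - 1*6 = 2 - 6 = -4)
U(P) = -P/2
B(k) = 6 (B(k) = 7 - 1 = 6)
M(g) = -2/g (M(g) = (-4 + 2)/(g + 0) = -2/g)
(B(U(3)) + M(5))*21 = (6 - 2/5)*21 = (6 - 2*⅕)*21 = (6 - ⅖)*21 = (28/5)*21 = 588/5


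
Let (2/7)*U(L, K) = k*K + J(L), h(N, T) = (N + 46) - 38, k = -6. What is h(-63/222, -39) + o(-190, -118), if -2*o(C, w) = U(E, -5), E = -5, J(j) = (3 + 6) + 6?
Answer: -10513/148 ≈ -71.034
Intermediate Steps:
J(j) = 15 (J(j) = 9 + 6 = 15)
h(N, T) = 8 + N (h(N, T) = (46 + N) - 38 = 8 + N)
U(L, K) = 105/2 - 21*K (U(L, K) = 7*(-6*K + 15)/2 = 7*(15 - 6*K)/2 = 105/2 - 21*K)
o(C, w) = -315/4 (o(C, w) = -(105/2 - 21*(-5))/2 = -(105/2 + 105)/2 = -½*315/2 = -315/4)
h(-63/222, -39) + o(-190, -118) = (8 - 63/222) - 315/4 = (8 - 63*1/222) - 315/4 = (8 - 21/74) - 315/4 = 571/74 - 315/4 = -10513/148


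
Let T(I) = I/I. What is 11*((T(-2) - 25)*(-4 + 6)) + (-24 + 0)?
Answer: -552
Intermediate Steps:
T(I) = 1
11*((T(-2) - 25)*(-4 + 6)) + (-24 + 0) = 11*((1 - 25)*(-4 + 6)) + (-24 + 0) = 11*(-24*2) - 24 = 11*(-48) - 24 = -528 - 24 = -552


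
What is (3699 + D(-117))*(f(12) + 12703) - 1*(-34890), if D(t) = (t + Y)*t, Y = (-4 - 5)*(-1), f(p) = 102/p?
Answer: 415354485/2 ≈ 2.0768e+8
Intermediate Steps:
Y = 9 (Y = -9*(-1) = 9)
D(t) = t*(9 + t) (D(t) = (t + 9)*t = (9 + t)*t = t*(9 + t))
(3699 + D(-117))*(f(12) + 12703) - 1*(-34890) = (3699 - 117*(9 - 117))*(102/12 + 12703) - 1*(-34890) = (3699 - 117*(-108))*(102*(1/12) + 12703) + 34890 = (3699 + 12636)*(17/2 + 12703) + 34890 = 16335*(25423/2) + 34890 = 415284705/2 + 34890 = 415354485/2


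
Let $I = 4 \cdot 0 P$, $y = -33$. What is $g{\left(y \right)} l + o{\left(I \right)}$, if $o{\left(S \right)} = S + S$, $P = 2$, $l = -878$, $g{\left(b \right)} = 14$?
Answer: $-12292$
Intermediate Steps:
$I = 0$ ($I = 4 \cdot 0 \cdot 2 = 0 \cdot 2 = 0$)
$o{\left(S \right)} = 2 S$
$g{\left(y \right)} l + o{\left(I \right)} = 14 \left(-878\right) + 2 \cdot 0 = -12292 + 0 = -12292$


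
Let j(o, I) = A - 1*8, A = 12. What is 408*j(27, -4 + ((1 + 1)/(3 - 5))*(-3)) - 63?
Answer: 1569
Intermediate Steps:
j(o, I) = 4 (j(o, I) = 12 - 1*8 = 12 - 8 = 4)
408*j(27, -4 + ((1 + 1)/(3 - 5))*(-3)) - 63 = 408*4 - 63 = 1632 - 63 = 1569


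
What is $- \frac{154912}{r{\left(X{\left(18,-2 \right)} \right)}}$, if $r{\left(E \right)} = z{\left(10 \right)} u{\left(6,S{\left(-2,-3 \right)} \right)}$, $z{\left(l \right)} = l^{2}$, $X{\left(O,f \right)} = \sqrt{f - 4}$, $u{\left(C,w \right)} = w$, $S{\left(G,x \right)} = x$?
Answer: $\frac{38728}{75} \approx 516.37$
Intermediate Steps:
$X{\left(O,f \right)} = \sqrt{-4 + f}$
$r{\left(E \right)} = -300$ ($r{\left(E \right)} = 10^{2} \left(-3\right) = 100 \left(-3\right) = -300$)
$- \frac{154912}{r{\left(X{\left(18,-2 \right)} \right)}} = - \frac{154912}{-300} = \left(-154912\right) \left(- \frac{1}{300}\right) = \frac{38728}{75}$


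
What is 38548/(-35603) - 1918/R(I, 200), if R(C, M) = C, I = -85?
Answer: 65009974/3026255 ≈ 21.482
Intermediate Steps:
38548/(-35603) - 1918/R(I, 200) = 38548/(-35603) - 1918/(-85) = 38548*(-1/35603) - 1918*(-1/85) = -38548/35603 + 1918/85 = 65009974/3026255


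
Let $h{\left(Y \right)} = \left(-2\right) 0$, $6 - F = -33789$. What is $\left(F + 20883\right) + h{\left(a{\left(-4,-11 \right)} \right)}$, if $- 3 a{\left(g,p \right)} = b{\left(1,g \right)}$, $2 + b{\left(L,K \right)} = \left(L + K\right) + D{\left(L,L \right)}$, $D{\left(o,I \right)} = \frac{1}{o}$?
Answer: $54678$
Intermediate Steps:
$b{\left(L,K \right)} = -2 + K + L + \frac{1}{L}$ ($b{\left(L,K \right)} = -2 + \left(\left(L + K\right) + \frac{1}{L}\right) = -2 + \left(\left(K + L\right) + \frac{1}{L}\right) = -2 + \left(K + L + \frac{1}{L}\right) = -2 + K + L + \frac{1}{L}$)
$a{\left(g,p \right)} = - \frac{g}{3}$ ($a{\left(g,p \right)} = - \frac{-2 + g + 1 + 1^{-1}}{3} = - \frac{-2 + g + 1 + 1}{3} = - \frac{g}{3}$)
$F = 33795$ ($F = 6 - -33789 = 6 + 33789 = 33795$)
$h{\left(Y \right)} = 0$
$\left(F + 20883\right) + h{\left(a{\left(-4,-11 \right)} \right)} = \left(33795 + 20883\right) + 0 = 54678 + 0 = 54678$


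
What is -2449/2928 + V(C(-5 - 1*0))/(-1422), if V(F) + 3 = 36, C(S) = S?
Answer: -198839/231312 ≈ -0.85961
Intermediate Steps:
V(F) = 33 (V(F) = -3 + 36 = 33)
-2449/2928 + V(C(-5 - 1*0))/(-1422) = -2449/2928 + 33/(-1422) = -2449*1/2928 + 33*(-1/1422) = -2449/2928 - 11/474 = -198839/231312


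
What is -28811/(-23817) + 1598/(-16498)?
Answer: 218632156/196466433 ≈ 1.1128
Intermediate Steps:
-28811/(-23817) + 1598/(-16498) = -28811*(-1/23817) + 1598*(-1/16498) = 28811/23817 - 799/8249 = 218632156/196466433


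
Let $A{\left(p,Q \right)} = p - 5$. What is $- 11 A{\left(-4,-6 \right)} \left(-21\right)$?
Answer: $-2079$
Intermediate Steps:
$A{\left(p,Q \right)} = -5 + p$ ($A{\left(p,Q \right)} = p - 5 = -5 + p$)
$- 11 A{\left(-4,-6 \right)} \left(-21\right) = - 11 \left(-5 - 4\right) \left(-21\right) = \left(-11\right) \left(-9\right) \left(-21\right) = 99 \left(-21\right) = -2079$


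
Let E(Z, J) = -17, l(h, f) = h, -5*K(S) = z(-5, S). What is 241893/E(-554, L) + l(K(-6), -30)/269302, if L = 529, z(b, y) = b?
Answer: -3831898157/269302 ≈ -14229.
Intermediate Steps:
K(S) = 1 (K(S) = -⅕*(-5) = 1)
241893/E(-554, L) + l(K(-6), -30)/269302 = 241893/(-17) + 1/269302 = 241893*(-1/17) + 1*(1/269302) = -14229 + 1/269302 = -3831898157/269302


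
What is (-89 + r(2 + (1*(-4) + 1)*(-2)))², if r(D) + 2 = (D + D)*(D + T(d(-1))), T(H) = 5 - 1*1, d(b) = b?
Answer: 10201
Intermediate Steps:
T(H) = 4 (T(H) = 5 - 1 = 4)
r(D) = -2 + 2*D*(4 + D) (r(D) = -2 + (D + D)*(D + 4) = -2 + (2*D)*(4 + D) = -2 + 2*D*(4 + D))
(-89 + r(2 + (1*(-4) + 1)*(-2)))² = (-89 + (-2 + 2*(2 + (1*(-4) + 1)*(-2))² + 8*(2 + (1*(-4) + 1)*(-2))))² = (-89 + (-2 + 2*(2 + (-4 + 1)*(-2))² + 8*(2 + (-4 + 1)*(-2))))² = (-89 + (-2 + 2*(2 - 3*(-2))² + 8*(2 - 3*(-2))))² = (-89 + (-2 + 2*(2 + 6)² + 8*(2 + 6)))² = (-89 + (-2 + 2*8² + 8*8))² = (-89 + (-2 + 2*64 + 64))² = (-89 + (-2 + 128 + 64))² = (-89 + 190)² = 101² = 10201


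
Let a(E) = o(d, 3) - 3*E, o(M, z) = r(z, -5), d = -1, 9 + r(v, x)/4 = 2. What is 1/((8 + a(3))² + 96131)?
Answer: 1/96972 ≈ 1.0312e-5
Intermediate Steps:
r(v, x) = -28 (r(v, x) = -36 + 4*2 = -36 + 8 = -28)
o(M, z) = -28
a(E) = -28 - 3*E
1/((8 + a(3))² + 96131) = 1/((8 + (-28 - 3*3))² + 96131) = 1/((8 + (-28 - 9))² + 96131) = 1/((8 - 37)² + 96131) = 1/((-29)² + 96131) = 1/(841 + 96131) = 1/96972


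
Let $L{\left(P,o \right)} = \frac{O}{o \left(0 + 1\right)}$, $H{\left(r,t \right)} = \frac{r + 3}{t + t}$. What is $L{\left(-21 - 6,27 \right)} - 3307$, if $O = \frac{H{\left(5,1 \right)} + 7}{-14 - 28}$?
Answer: $- \frac{3750149}{1134} \approx -3307.0$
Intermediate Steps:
$H{\left(r,t \right)} = \frac{3 + r}{2 t}$
$O = - \frac{11}{42}$ ($O = \frac{\frac{3 + 5}{2 \cdot 1} + 7}{-14 - 28} = \frac{\frac{1}{2} \cdot 1 \cdot 8 + 7}{-42} = \left(4 + 7\right) \left(- \frac{1}{42}\right) = 11 \left(- \frac{1}{42}\right) = - \frac{11}{42} \approx -0.2619$)
$L{\left(P,o \right)} = - \frac{11}{42 o}$ ($L{\left(P,o \right)} = - \frac{11}{42 o \left(0 + 1\right)} = - \frac{11}{42 o 1} = - \frac{11}{42 o}$)
$L{\left(-21 - 6,27 \right)} - 3307 = - \frac{11}{42 \cdot 27} - 3307 = \left(- \frac{11}{42}\right) \frac{1}{27} - 3307 = - \frac{11}{1134} - 3307 = - \frac{3750149}{1134}$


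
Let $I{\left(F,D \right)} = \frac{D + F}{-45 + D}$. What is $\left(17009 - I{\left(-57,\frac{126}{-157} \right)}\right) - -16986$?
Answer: $\frac{81482990}{2397} \approx 33994.0$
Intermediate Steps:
$I{\left(F,D \right)} = \frac{D + F}{-45 + D}$
$\left(17009 - I{\left(-57,\frac{126}{-157} \right)}\right) - -16986 = \left(17009 - \frac{\frac{126}{-157} - 57}{-45 + \frac{126}{-157}}\right) - -16986 = \left(17009 - \frac{126 \left(- \frac{1}{157}\right) - 57}{-45 + 126 \left(- \frac{1}{157}\right)}\right) + 16986 = \left(17009 - \frac{- \frac{126}{157} - 57}{-45 - \frac{126}{157}}\right) + 16986 = \left(17009 - \frac{1}{- \frac{7191}{157}} \left(- \frac{9075}{157}\right)\right) + 16986 = \left(17009 - \left(- \frac{157}{7191}\right) \left(- \frac{9075}{157}\right)\right) + 16986 = \left(17009 - \frac{3025}{2397}\right) + 16986 = \frac{40767548}{2397} + 16986 = \frac{81482990}{2397}$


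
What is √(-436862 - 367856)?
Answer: I*√804718 ≈ 897.06*I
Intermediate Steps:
√(-436862 - 367856) = √(-804718) = I*√804718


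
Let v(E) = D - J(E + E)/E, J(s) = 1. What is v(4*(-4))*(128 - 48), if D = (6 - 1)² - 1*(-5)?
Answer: 2405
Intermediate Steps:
D = 30 (D = 5² + 5 = 25 + 5 = 30)
v(E) = 30 - 1/E
v(4*(-4))*(128 - 48) = (30 - 1/(4*(-4)))*(128 - 48) = (30 - 1/(-16))*80 = (30 - 1*(-1/16))*80 = (30 + 1/16)*80 = (481/16)*80 = 2405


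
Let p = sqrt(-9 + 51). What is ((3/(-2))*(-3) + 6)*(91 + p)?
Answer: 1911/2 + 21*sqrt(42)/2 ≈ 1023.5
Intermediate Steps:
p = sqrt(42) ≈ 6.4807
((3/(-2))*(-3) + 6)*(91 + p) = ((3/(-2))*(-3) + 6)*(91 + sqrt(42)) = ((3*(-1/2))*(-3) + 6)*(91 + sqrt(42)) = (-3/2*(-3) + 6)*(91 + sqrt(42)) = (9/2 + 6)*(91 + sqrt(42)) = 21*(91 + sqrt(42))/2 = 1911/2 + 21*sqrt(42)/2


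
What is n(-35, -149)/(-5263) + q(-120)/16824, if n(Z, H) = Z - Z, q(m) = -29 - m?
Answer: 91/16824 ≈ 0.0054089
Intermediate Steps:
n(Z, H) = 0
n(-35, -149)/(-5263) + q(-120)/16824 = 0/(-5263) + (-29 - 1*(-120))/16824 = 0*(-1/5263) + (-29 + 120)*(1/16824) = 0 + 91*(1/16824) = 0 + 91/16824 = 91/16824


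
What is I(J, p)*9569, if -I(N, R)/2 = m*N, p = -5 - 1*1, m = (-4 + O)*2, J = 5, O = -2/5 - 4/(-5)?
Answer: 688968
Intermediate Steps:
O = ⅖ (O = -2*⅕ - 4*(-⅕) = -⅖ + ⅘ = ⅖ ≈ 0.40000)
m = -36/5 (m = (-4 + ⅖)*2 = -18/5*2 = -36/5 ≈ -7.2000)
p = -6 (p = -5 - 1 = -6)
I(N, R) = 72*N/5 (I(N, R) = -(-72)*N/5 = 72*N/5)
I(J, p)*9569 = ((72/5)*5)*9569 = 72*9569 = 688968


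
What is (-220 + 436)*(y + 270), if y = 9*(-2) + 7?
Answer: 55944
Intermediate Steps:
y = -11 (y = -18 + 7 = -11)
(-220 + 436)*(y + 270) = (-220 + 436)*(-11 + 270) = 216*259 = 55944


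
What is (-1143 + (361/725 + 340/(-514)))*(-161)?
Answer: 34292991628/186325 ≈ 1.8405e+5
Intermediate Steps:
(-1143 + (361/725 + 340/(-514)))*(-161) = (-1143 + (361*(1/725) + 340*(-1/514)))*(-161) = (-1143 + (361/725 - 170/257))*(-161) = (-1143 - 30473/186325)*(-161) = -212999948/186325*(-161) = 34292991628/186325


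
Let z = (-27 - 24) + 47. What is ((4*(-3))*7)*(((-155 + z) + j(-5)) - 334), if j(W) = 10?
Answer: 40572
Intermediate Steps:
z = -4 (z = -51 + 47 = -4)
((4*(-3))*7)*(((-155 + z) + j(-5)) - 334) = ((4*(-3))*7)*(((-155 - 4) + 10) - 334) = (-12*7)*((-159 + 10) - 334) = -84*(-149 - 334) = -84*(-483) = 40572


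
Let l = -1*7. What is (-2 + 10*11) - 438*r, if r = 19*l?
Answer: 58362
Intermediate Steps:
l = -7
r = -133 (r = 19*(-7) = -133)
(-2 + 10*11) - 438*r = (-2 + 10*11) - 438*(-133) = (-2 + 110) + 58254 = 108 + 58254 = 58362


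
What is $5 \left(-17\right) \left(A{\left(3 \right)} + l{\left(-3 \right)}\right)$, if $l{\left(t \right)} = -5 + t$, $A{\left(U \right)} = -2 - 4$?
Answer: $1190$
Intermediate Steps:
$A{\left(U \right)} = -6$ ($A{\left(U \right)} = -2 - 4 = -6$)
$5 \left(-17\right) \left(A{\left(3 \right)} + l{\left(-3 \right)}\right) = 5 \left(-17\right) \left(-6 - 8\right) = - 85 \left(-6 - 8\right) = \left(-85\right) \left(-14\right) = 1190$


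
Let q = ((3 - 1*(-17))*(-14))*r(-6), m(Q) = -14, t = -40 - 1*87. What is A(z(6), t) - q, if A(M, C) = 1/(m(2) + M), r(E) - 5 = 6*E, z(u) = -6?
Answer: -173601/20 ≈ -8680.0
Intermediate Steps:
t = -127 (t = -40 - 87 = -127)
r(E) = 5 + 6*E
A(M, C) = 1/(-14 + M)
q = 8680 (q = ((3 - 1*(-17))*(-14))*(5 + 6*(-6)) = ((3 + 17)*(-14))*(5 - 36) = (20*(-14))*(-31) = -280*(-31) = 8680)
A(z(6), t) - q = 1/(-14 - 6) - 1*8680 = 1/(-20) - 8680 = -1/20 - 8680 = -173601/20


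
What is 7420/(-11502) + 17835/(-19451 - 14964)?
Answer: -46049747/39584133 ≈ -1.1633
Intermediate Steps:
7420/(-11502) + 17835/(-19451 - 14964) = 7420*(-1/11502) + 17835/(-34415) = -3710/5751 + 17835*(-1/34415) = -3710/5751 - 3567/6883 = -46049747/39584133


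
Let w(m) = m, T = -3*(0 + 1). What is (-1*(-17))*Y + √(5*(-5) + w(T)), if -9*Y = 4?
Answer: -68/9 + 2*I*√7 ≈ -7.5556 + 5.2915*I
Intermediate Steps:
T = -3 (T = -3*1 = -3)
Y = -4/9 (Y = -⅑*4 = -4/9 ≈ -0.44444)
(-1*(-17))*Y + √(5*(-5) + w(T)) = -1*(-17)*(-4/9) + √(5*(-5) - 3) = 17*(-4/9) + √(-25 - 3) = -68/9 + √(-28) = -68/9 + 2*I*√7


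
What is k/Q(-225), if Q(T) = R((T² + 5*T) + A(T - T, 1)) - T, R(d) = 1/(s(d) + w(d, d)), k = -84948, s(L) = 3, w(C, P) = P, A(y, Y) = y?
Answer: -1051295211/2784544 ≈ -377.55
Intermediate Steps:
R(d) = 1/(3 + d)
Q(T) = 1/(3 + T² + 5*T) - T (Q(T) = 1/(3 + ((T² + 5*T) + (T - T))) - T = 1/(3 + ((T² + 5*T) + 0)) - T = 1/(3 + (T² + 5*T)) - T = 1/(3 + T² + 5*T) - T)
k/Q(-225) = -84948*(3 + (-225)² + 5*(-225))/(1 - 1*(-225)*(3 + (-225)² + 5*(-225))) = -84948*(3 + 50625 - 1125)/(1 - 1*(-225)*(3 + 50625 - 1125)) = -84948*49503/(1 - 1*(-225)*49503) = -84948*49503/(1 + 11138175) = -84948/((1/49503)*11138176) = -84948/11138176/49503 = -84948*49503/11138176 = -1051295211/2784544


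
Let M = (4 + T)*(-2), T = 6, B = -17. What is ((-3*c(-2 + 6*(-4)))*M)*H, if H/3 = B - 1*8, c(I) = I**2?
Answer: -3042000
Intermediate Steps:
M = -20 (M = (4 + 6)*(-2) = 10*(-2) = -20)
H = -75 (H = 3*(-17 - 1*8) = 3*(-17 - 8) = 3*(-25) = -75)
((-3*c(-2 + 6*(-4)))*M)*H = (-3*(-2 + 6*(-4))**2*(-20))*(-75) = (-3*(-2 - 24)**2*(-20))*(-75) = (-3*(-26)**2*(-20))*(-75) = (-3*676*(-20))*(-75) = -2028*(-20)*(-75) = 40560*(-75) = -3042000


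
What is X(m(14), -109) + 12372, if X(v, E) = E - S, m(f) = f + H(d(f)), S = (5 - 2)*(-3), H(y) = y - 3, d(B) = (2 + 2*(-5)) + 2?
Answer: 12272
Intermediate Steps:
d(B) = -6 (d(B) = (2 - 10) + 2 = -8 + 2 = -6)
H(y) = -3 + y
S = -9 (S = 3*(-3) = -9)
m(f) = -9 + f (m(f) = f + (-3 - 6) = f - 9 = -9 + f)
X(v, E) = 9 + E (X(v, E) = E - 1*(-9) = E + 9 = 9 + E)
X(m(14), -109) + 12372 = (9 - 109) + 12372 = -100 + 12372 = 12272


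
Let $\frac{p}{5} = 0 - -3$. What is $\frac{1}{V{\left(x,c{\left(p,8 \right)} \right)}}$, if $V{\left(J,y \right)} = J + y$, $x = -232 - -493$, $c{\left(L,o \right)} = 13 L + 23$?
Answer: $\frac{1}{479} \approx 0.0020877$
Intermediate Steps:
$p = 15$ ($p = 5 \left(0 - -3\right) = 5 \left(0 + 3\right) = 5 \cdot 3 = 15$)
$c{\left(L,o \right)} = 23 + 13 L$
$x = 261$ ($x = -232 + 493 = 261$)
$\frac{1}{V{\left(x,c{\left(p,8 \right)} \right)}} = \frac{1}{261 + \left(23 + 13 \cdot 15\right)} = \frac{1}{261 + \left(23 + 195\right)} = \frac{1}{261 + 218} = \frac{1}{479}$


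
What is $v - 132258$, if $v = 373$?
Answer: $-131885$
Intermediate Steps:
$v - 132258 = 373 - 132258 = -131885$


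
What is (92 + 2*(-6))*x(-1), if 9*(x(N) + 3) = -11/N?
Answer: -1280/9 ≈ -142.22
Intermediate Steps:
x(N) = -3 - 11/(9*N) (x(N) = -3 + (-11/N)/9 = -3 - 11/(9*N))
(92 + 2*(-6))*x(-1) = (92 + 2*(-6))*(-3 - 11/9/(-1)) = (92 - 12)*(-3 - 11/9*(-1)) = 80*(-3 + 11/9) = 80*(-16/9) = -1280/9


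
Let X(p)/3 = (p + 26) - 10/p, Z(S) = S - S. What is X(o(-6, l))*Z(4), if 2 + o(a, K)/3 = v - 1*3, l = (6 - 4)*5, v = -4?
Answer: 0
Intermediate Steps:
Z(S) = 0
l = 10 (l = 2*5 = 10)
o(a, K) = -27 (o(a, K) = -6 + 3*(-4 - 1*3) = -6 + 3*(-4 - 3) = -6 + 3*(-7) = -6 - 21 = -27)
X(p) = 78 - 30/p + 3*p (X(p) = 3*((p + 26) - 10/p) = 3*((26 + p) - 10/p) = 3*(26 + p - 10/p) = 78 - 30/p + 3*p)
X(o(-6, l))*Z(4) = (78 - 30/(-27) + 3*(-27))*0 = (78 - 30*(-1/27) - 81)*0 = (78 + 10/9 - 81)*0 = -17/9*0 = 0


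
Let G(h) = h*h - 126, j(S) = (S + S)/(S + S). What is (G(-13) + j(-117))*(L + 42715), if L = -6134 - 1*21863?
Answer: 647592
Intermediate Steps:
L = -27997 (L = -6134 - 21863 = -27997)
j(S) = 1 (j(S) = (2*S)/((2*S)) = (2*S)*(1/(2*S)) = 1)
G(h) = -126 + h² (G(h) = h² - 126 = -126 + h²)
(G(-13) + j(-117))*(L + 42715) = ((-126 + (-13)²) + 1)*(-27997 + 42715) = ((-126 + 169) + 1)*14718 = (43 + 1)*14718 = 44*14718 = 647592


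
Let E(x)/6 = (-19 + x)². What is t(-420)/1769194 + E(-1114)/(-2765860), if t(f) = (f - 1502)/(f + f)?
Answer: -286157821560343/102760201253640 ≈ -2.7847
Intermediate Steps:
t(f) = (-1502 + f)/(2*f) (t(f) = (-1502 + f)/((2*f)) = (-1502 + f)*(1/(2*f)) = (-1502 + f)/(2*f))
E(x) = 6*(-19 + x)²
t(-420)/1769194 + E(-1114)/(-2765860) = ((½)*(-1502 - 420)/(-420))/1769194 + (6*(-19 - 1114)²)/(-2765860) = ((½)*(-1/420)*(-1922))*(1/1769194) + (6*(-1133)²)*(-1/2765860) = (961/420)*(1/1769194) + (6*1283689)*(-1/2765860) = 961/743061480 + 7702134*(-1/2765860) = 961/743061480 - 3851067/1382930 = -286157821560343/102760201253640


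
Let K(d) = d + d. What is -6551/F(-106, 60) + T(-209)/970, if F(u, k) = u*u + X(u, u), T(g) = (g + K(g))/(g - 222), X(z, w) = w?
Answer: -136589903/232655955 ≈ -0.58709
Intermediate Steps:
K(d) = 2*d
T(g) = 3*g/(-222 + g) (T(g) = (g + 2*g)/(g - 222) = (3*g)/(-222 + g) = 3*g/(-222 + g))
F(u, k) = u + u² (F(u, k) = u*u + u = u² + u = u + u²)
-6551/F(-106, 60) + T(-209)/970 = -6551*(-1/(106*(1 - 106))) + (3*(-209)/(-222 - 209))/970 = -6551/((-106*(-105))) + (3*(-209)/(-431))*(1/970) = -6551/11130 + (3*(-209)*(-1/431))*(1/970) = -6551*1/11130 + (627/431)*(1/970) = -6551/11130 + 627/418070 = -136589903/232655955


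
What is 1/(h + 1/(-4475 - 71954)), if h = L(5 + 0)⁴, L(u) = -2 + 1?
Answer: 76429/76428 ≈ 1.0000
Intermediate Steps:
L(u) = -1
h = 1 (h = (-1)⁴ = 1)
1/(h + 1/(-4475 - 71954)) = 1/(1 + 1/(-4475 - 71954)) = 1/(1 + 1/(-76429)) = 1/(1 - 1/76429) = 1/(76428/76429) = 76429/76428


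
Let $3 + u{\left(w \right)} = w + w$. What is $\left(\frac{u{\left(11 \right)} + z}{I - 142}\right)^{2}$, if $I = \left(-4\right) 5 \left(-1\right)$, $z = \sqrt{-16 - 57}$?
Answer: $\frac{\left(19 + i \sqrt{73}\right)^{2}}{14884} \approx 0.01935 + 0.021814 i$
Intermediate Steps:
$u{\left(w \right)} = -3 + 2 w$ ($u{\left(w \right)} = -3 + \left(w + w\right) = -3 + 2 w$)
$z = i \sqrt{73}$ ($z = \sqrt{-73} = i \sqrt{73} \approx 8.544 i$)
$I = 20$ ($I = \left(-20\right) \left(-1\right) = 20$)
$\left(\frac{u{\left(11 \right)} + z}{I - 142}\right)^{2} = \left(\frac{\left(-3 + 2 \cdot 11\right) + i \sqrt{73}}{20 - 142}\right)^{2} = \left(\frac{\left(-3 + 22\right) + i \sqrt{73}}{-122}\right)^{2} = \left(\left(19 + i \sqrt{73}\right) \left(- \frac{1}{122}\right)\right)^{2} = \left(- \frac{19}{122} - \frac{i \sqrt{73}}{122}\right)^{2}$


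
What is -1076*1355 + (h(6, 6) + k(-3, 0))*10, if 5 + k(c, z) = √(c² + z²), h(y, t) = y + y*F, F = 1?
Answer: -1457880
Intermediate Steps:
h(y, t) = 2*y (h(y, t) = y + y*1 = y + y = 2*y)
k(c, z) = -5 + √(c² + z²)
-1076*1355 + (h(6, 6) + k(-3, 0))*10 = -1076*1355 + (2*6 + (-5 + √((-3)² + 0²)))*10 = -1457980 + (12 + (-5 + √(9 + 0)))*10 = -1457980 + (12 + (-5 + √9))*10 = -1457980 + (12 + (-5 + 3))*10 = -1457980 + (12 - 2)*10 = -1457980 + 10*10 = -1457980 + 100 = -1457880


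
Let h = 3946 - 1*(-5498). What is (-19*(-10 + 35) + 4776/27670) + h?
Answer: 124088503/13835 ≈ 8969.2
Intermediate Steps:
h = 9444 (h = 3946 + 5498 = 9444)
(-19*(-10 + 35) + 4776/27670) + h = (-19*(-10 + 35) + 4776/27670) + 9444 = (-19*25 + 4776*(1/27670)) + 9444 = (-475 + 2388/13835) + 9444 = -6569237/13835 + 9444 = 124088503/13835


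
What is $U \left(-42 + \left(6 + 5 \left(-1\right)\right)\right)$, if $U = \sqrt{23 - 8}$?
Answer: $- 41 \sqrt{15} \approx -158.79$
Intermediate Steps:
$U = \sqrt{15} \approx 3.873$
$U \left(-42 + \left(6 + 5 \left(-1\right)\right)\right) = \sqrt{15} \left(-42 + \left(6 + 5 \left(-1\right)\right)\right) = \sqrt{15} \left(-42 + \left(6 - 5\right)\right) = \sqrt{15} \left(-42 + 1\right) = \sqrt{15} \left(-41\right) = - 41 \sqrt{15}$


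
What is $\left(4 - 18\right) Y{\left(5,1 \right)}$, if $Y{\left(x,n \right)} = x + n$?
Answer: $-84$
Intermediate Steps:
$Y{\left(x,n \right)} = n + x$
$\left(4 - 18\right) Y{\left(5,1 \right)} = \left(4 - 18\right) \left(1 + 5\right) = \left(-14\right) 6 = -84$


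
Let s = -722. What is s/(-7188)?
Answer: 361/3594 ≈ 0.10045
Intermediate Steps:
s/(-7188) = -722/(-7188) = -722*(-1/7188) = 361/3594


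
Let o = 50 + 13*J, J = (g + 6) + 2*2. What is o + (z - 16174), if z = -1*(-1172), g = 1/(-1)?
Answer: -14835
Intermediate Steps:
g = -1
z = 1172
J = 9 (J = (-1 + 6) + 2*2 = 5 + 4 = 9)
o = 167 (o = 50 + 13*9 = 50 + 117 = 167)
o + (z - 16174) = 167 + (1172 - 16174) = 167 - 15002 = -14835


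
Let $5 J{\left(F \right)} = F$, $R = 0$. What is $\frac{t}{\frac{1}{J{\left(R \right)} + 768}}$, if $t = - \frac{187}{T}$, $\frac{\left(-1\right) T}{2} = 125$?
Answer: $\frac{71808}{125} \approx 574.46$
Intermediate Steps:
$J{\left(F \right)} = \frac{F}{5}$
$T = -250$ ($T = \left(-2\right) 125 = -250$)
$t = \frac{187}{250}$ ($t = - \frac{187}{-250} = \left(-187\right) \left(- \frac{1}{250}\right) = \frac{187}{250} \approx 0.748$)
$\frac{t}{\frac{1}{J{\left(R \right)} + 768}} = \frac{187}{250 \frac{1}{\frac{1}{5} \cdot 0 + 768}} = \frac{187}{250 \frac{1}{0 + 768}} = \frac{187}{250 \cdot \frac{1}{768}} = \frac{187 \frac{1}{\frac{1}{768}}}{250} = \frac{187}{250} \cdot 768 = \frac{71808}{125}$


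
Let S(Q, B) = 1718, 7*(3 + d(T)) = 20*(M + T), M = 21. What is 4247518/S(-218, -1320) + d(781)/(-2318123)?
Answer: 178559214146/72222143 ≈ 2472.4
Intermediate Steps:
d(T) = 57 + 20*T/7 (d(T) = -3 + (20*(21 + T))/7 = -3 + (420 + 20*T)/7 = -3 + (60 + 20*T/7) = 57 + 20*T/7)
4247518/S(-218, -1320) + d(781)/(-2318123) = 4247518/1718 + (57 + (20/7)*781)/(-2318123) = 4247518*(1/1718) + (57 + 15620/7)*(-1/2318123) = 2123759/859 + (16019/7)*(-1/2318123) = 2123759/859 - 83/84077 = 178559214146/72222143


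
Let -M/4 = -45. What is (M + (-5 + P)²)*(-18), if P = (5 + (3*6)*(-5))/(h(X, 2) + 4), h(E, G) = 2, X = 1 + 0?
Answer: -19705/2 ≈ -9852.5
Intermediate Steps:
M = 180 (M = -4*(-45) = 180)
X = 1
P = -85/6 (P = (5 + (3*6)*(-5))/(2 + 4) = (5 + 18*(-5))/6 = (5 - 90)*(⅙) = -85*⅙ = -85/6 ≈ -14.167)
(M + (-5 + P)²)*(-18) = (180 + (-5 - 85/6)²)*(-18) = (180 + (-115/6)²)*(-18) = (180 + 13225/36)*(-18) = (19705/36)*(-18) = -19705/2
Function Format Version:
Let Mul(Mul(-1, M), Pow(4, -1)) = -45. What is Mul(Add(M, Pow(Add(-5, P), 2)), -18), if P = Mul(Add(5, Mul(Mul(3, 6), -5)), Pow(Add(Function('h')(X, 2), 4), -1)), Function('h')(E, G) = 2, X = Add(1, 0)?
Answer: Rational(-19705, 2) ≈ -9852.5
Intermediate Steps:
M = 180 (M = Mul(-4, -45) = 180)
X = 1
P = Rational(-85, 6) (P = Mul(Add(5, Mul(Mul(3, 6), -5)), Pow(Add(2, 4), -1)) = Mul(Add(5, Mul(18, -5)), Pow(6, -1)) = Mul(Add(5, -90), Rational(1, 6)) = Mul(-85, Rational(1, 6)) = Rational(-85, 6) ≈ -14.167)
Mul(Add(M, Pow(Add(-5, P), 2)), -18) = Mul(Add(180, Pow(Add(-5, Rational(-85, 6)), 2)), -18) = Mul(Add(180, Pow(Rational(-115, 6), 2)), -18) = Mul(Add(180, Rational(13225, 36)), -18) = Mul(Rational(19705, 36), -18) = Rational(-19705, 2)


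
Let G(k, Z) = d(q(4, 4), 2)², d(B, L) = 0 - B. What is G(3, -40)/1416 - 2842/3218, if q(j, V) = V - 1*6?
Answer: -501425/569586 ≈ -0.88033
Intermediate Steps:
q(j, V) = -6 + V (q(j, V) = V - 6 = -6 + V)
d(B, L) = -B
G(k, Z) = 4 (G(k, Z) = (-(-6 + 4))² = (-1*(-2))² = 2² = 4)
G(3, -40)/1416 - 2842/3218 = 4/1416 - 2842/3218 = 4*(1/1416) - 2842*1/3218 = 1/354 - 1421/1609 = -501425/569586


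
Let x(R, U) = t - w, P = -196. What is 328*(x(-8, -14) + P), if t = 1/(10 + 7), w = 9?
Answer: -1142752/17 ≈ -67221.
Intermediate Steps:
t = 1/17 ≈ 0.058824
x(R, U) = -152/17 (x(R, U) = 1/17 - 1*9 = 1/17 - 9 = -152/17)
328*(x(-8, -14) + P) = 328*(-152/17 - 196) = 328*(-3484/17) = -1142752/17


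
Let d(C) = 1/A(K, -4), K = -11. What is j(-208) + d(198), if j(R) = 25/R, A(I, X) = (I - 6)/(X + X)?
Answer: 1239/3536 ≈ 0.35040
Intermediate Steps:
A(I, X) = (-6 + I)/(2*X) (A(I, X) = (-6 + I)/((2*X)) = (-6 + I)*(1/(2*X)) = (-6 + I)/(2*X))
d(C) = 8/17 (d(C) = 1/((1/2)*(-6 - 11)/(-4)) = 1/((1/2)*(-1/4)*(-17)) = 1/(17/8) = 8/17)
j(-208) + d(198) = 25/(-208) + 8/17 = 25*(-1/208) + 8/17 = -25/208 + 8/17 = 1239/3536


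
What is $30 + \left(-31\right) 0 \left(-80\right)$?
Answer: $30$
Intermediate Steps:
$30 + \left(-31\right) 0 \left(-80\right) = 30 + 0 \left(-80\right) = 30 + 0 = 30$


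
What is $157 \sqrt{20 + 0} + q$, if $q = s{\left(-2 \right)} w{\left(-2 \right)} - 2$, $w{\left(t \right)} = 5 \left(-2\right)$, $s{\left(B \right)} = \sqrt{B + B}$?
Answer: $-2 - 20 i + 314 \sqrt{5} \approx 700.13 - 20.0 i$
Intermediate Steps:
$s{\left(B \right)} = \sqrt{2} \sqrt{B}$ ($s{\left(B \right)} = \sqrt{2 B} = \sqrt{2} \sqrt{B}$)
$w{\left(t \right)} = -10$
$q = -2 - 20 i$ ($q = \sqrt{2} \sqrt{-2} \left(-10\right) - 2 = \sqrt{2} i \sqrt{2} \left(-10\right) - 2 = 2 i \left(-10\right) - 2 = - 20 i - 2 = -2 - 20 i \approx -2.0 - 20.0 i$)
$157 \sqrt{20 + 0} + q = 157 \sqrt{20 + 0} - \left(2 + 20 i\right) = 157 \sqrt{20} - \left(2 + 20 i\right) = 157 \cdot 2 \sqrt{5} - \left(2 + 20 i\right) = 314 \sqrt{5} - \left(2 + 20 i\right) = -2 - 20 i + 314 \sqrt{5}$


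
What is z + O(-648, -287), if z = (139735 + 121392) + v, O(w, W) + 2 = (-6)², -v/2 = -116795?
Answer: 494751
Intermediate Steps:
v = 233590 (v = -2*(-116795) = 233590)
O(w, W) = 34 (O(w, W) = -2 + (-6)² = -2 + 36 = 34)
z = 494717 (z = (139735 + 121392) + 233590 = 261127 + 233590 = 494717)
z + O(-648, -287) = 494717 + 34 = 494751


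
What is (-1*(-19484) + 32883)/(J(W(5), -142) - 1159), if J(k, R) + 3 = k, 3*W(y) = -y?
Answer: -157101/3491 ≈ -45.002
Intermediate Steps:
W(y) = -y/3 (W(y) = (-y)/3 = -y/3)
J(k, R) = -3 + k
(-1*(-19484) + 32883)/(J(W(5), -142) - 1159) = (-1*(-19484) + 32883)/((-3 - 1/3*5) - 1159) = (19484 + 32883)/((-3 - 5/3) - 1159) = 52367/(-14/3 - 1159) = 52367/(-3491/3) = 52367*(-3/3491) = -157101/3491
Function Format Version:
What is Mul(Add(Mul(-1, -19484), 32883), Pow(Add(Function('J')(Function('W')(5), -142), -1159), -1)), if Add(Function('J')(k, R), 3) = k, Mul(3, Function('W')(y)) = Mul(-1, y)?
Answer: Rational(-157101, 3491) ≈ -45.002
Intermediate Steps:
Function('W')(y) = Mul(Rational(-1, 3), y) (Function('W')(y) = Mul(Rational(1, 3), Mul(-1, y)) = Mul(Rational(-1, 3), y))
Function('J')(k, R) = Add(-3, k)
Mul(Add(Mul(-1, -19484), 32883), Pow(Add(Function('J')(Function('W')(5), -142), -1159), -1)) = Mul(Add(Mul(-1, -19484), 32883), Pow(Add(Add(-3, Mul(Rational(-1, 3), 5)), -1159), -1)) = Mul(Add(19484, 32883), Pow(Add(Add(-3, Rational(-5, 3)), -1159), -1)) = Mul(52367, Pow(Add(Rational(-14, 3), -1159), -1)) = Mul(52367, Pow(Rational(-3491, 3), -1)) = Mul(52367, Rational(-3, 3491)) = Rational(-157101, 3491)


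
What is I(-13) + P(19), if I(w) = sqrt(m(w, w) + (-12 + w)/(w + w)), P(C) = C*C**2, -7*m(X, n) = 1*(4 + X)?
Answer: 6859 + sqrt(74438)/182 ≈ 6860.5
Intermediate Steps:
m(X, n) = -4/7 - X/7 (m(X, n) = -(4 + X)/7 = -4/7 - X/7)
P(C) = C**3
I(w) = sqrt(-4/7 - w/7 + (-12 + w)/(2*w)) (I(w) = sqrt((-4/7 - w/7) + (-12 + w)/(w + w)) = sqrt((-4/7 - w/7) + (-12 + w)/((2*w))) = sqrt((-4/7 - w/7) + (-12 + w)*(1/(2*w))) = sqrt((-4/7 - w/7) + (-12 + w)/(2*w)) = sqrt(-4/7 - w/7 + (-12 + w)/(2*w)))
I(-13) + P(19) = sqrt(-14 - 1176/(-13) - 28*(-13))/14 + 19**3 = sqrt(-14 - 1176*(-1/13) + 364)/14 + 6859 = sqrt(-14 + 1176/13 + 364)/14 + 6859 = sqrt(5726/13)/14 + 6859 = (sqrt(74438)/13)/14 + 6859 = sqrt(74438)/182 + 6859 = 6859 + sqrt(74438)/182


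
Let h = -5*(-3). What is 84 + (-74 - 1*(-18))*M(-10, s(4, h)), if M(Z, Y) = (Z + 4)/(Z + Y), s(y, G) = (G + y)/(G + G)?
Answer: 13524/281 ≈ 48.128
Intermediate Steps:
h = 15
s(y, G) = (G + y)/(2*G) (s(y, G) = (G + y)/((2*G)) = (G + y)*(1/(2*G)) = (G + y)/(2*G))
M(Z, Y) = (4 + Z)/(Y + Z)
84 + (-74 - 1*(-18))*M(-10, s(4, h)) = 84 + (-74 - 1*(-18))*((4 - 10)/((½)*(15 + 4)/15 - 10)) = 84 + (-74 + 18)*(-6/((½)*(1/15)*19 - 10)) = 84 - 56*(-6)/(19/30 - 10) = 84 - 56*(-6)/(-281/30) = 84 - (-1680)*(-6)/281 = 84 - 56*180/281 = 84 - 10080/281 = 13524/281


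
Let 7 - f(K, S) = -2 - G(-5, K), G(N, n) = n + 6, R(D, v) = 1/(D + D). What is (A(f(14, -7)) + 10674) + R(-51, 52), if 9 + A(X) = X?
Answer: 1090787/102 ≈ 10694.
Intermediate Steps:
R(D, v) = 1/(2*D)
G(N, n) = 6 + n
f(K, S) = 15 + K (f(K, S) = 7 - (-2 - (6 + K)) = 7 - (-2 + (-6 - K)) = 7 - (-8 - K) = 7 + (8 + K) = 15 + K)
A(X) = -9 + X
(A(f(14, -7)) + 10674) + R(-51, 52) = ((-9 + (15 + 14)) + 10674) + (½)/(-51) = ((-9 + 29) + 10674) + (½)*(-1/51) = (20 + 10674) - 1/102 = 10694 - 1/102 = 1090787/102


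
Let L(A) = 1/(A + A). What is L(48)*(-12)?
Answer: -⅛ ≈ -0.12500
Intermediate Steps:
L(A) = 1/(2*A)
L(48)*(-12) = ((½)/48)*(-12) = ((½)*(1/48))*(-12) = (1/96)*(-12) = -⅛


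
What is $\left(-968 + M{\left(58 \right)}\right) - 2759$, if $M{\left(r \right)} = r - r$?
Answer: $-3727$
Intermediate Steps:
$M{\left(r \right)} = 0$
$\left(-968 + M{\left(58 \right)}\right) - 2759 = \left(-968 + 0\right) - 2759 = -968 - 2759 = -3727$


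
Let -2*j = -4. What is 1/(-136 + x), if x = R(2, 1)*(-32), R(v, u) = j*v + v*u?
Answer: -1/328 ≈ -0.0030488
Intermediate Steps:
j = 2 (j = -1/2*(-4) = 2)
R(v, u) = 2*v + u*v (R(v, u) = 2*v + v*u = 2*v + u*v)
x = -192 (x = (2*(2 + 1))*(-32) = (2*3)*(-32) = 6*(-32) = -192)
1/(-136 + x) = 1/(-136 - 192) = 1/(-328) = -1/328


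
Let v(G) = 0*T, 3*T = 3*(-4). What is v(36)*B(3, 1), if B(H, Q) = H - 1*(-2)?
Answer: 0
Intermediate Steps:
T = -4 (T = (3*(-4))/3 = (1/3)*(-12) = -4)
B(H, Q) = 2 + H (B(H, Q) = H + 2 = 2 + H)
v(G) = 0 (v(G) = 0*(-4) = 0)
v(36)*B(3, 1) = 0*(2 + 3) = 0*5 = 0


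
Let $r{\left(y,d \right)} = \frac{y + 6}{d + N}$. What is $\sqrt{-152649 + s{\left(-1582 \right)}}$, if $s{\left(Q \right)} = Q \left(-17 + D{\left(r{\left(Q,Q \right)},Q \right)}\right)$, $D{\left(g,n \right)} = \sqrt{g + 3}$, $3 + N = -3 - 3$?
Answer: $\frac{\sqrt{-318321242155 - 2516962 \sqrt{10101259}}}{1591} \approx 359.05 i$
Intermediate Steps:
$N = -9$ ($N = -3 - 6 = -9$)
$r{\left(y,d \right)} = \frac{6 + y}{-9 + d}$ ($r{\left(y,d \right)} = \frac{y + 6}{d - 9} = \frac{6 + y}{-9 + d}$)
$D{\left(g,n \right)} = \sqrt{3 + g}$
$s{\left(Q \right)} = Q \left(-17 + \sqrt{3 + \frac{6 + Q}{-9 + Q}}\right)$
$\sqrt{-152649 + s{\left(-1582 \right)}} = \sqrt{-152649 - 1582 \left(-17 + \sqrt{\frac{-21 + 4 \left(-1582\right)}{-9 - 1582}}\right)} = \sqrt{-152649 - 1582 \left(-17 + \sqrt{\frac{-21 - 6328}{-1591}}\right)} = \sqrt{-152649 - 1582 \left(-17 + \sqrt{\left(- \frac{1}{1591}\right) \left(-6349\right)}\right)} = \sqrt{-152649 - 1582 \left(-17 + \sqrt{\frac{6349}{1591}}\right)} = \sqrt{-152649 - 1582 \left(-17 + \frac{\sqrt{10101259}}{1591}\right)} = \sqrt{-152649 + \left(26894 - \frac{1582 \sqrt{10101259}}{1591}\right)} = \sqrt{-125755 - \frac{1582 \sqrt{10101259}}{1591}}$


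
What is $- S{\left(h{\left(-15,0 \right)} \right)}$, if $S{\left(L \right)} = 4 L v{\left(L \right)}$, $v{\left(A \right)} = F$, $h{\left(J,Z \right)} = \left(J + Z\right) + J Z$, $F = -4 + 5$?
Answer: $60$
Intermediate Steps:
$F = 1$
$h{\left(J,Z \right)} = J + Z + J Z$
$v{\left(A \right)} = 1$
$S{\left(L \right)} = 4 L$ ($S{\left(L \right)} = 4 L 1 = 4 L$)
$- S{\left(h{\left(-15,0 \right)} \right)} = - 4 \left(-15 + 0 - 0\right) = - 4 \left(-15 + 0 + 0\right) = - 4 \left(-15\right) = \left(-1\right) \left(-60\right) = 60$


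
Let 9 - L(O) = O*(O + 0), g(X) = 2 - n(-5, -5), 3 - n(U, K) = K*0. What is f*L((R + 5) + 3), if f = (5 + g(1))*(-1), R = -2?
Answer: 108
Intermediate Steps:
n(U, K) = 3 (n(U, K) = 3 - K*0 = 3 - 1*0 = 3 + 0 = 3)
g(X) = -1 (g(X) = 2 - 1*3 = 2 - 3 = -1)
L(O) = 9 - O² (L(O) = 9 - O*(O + 0) = 9 - O*O = 9 - O²)
f = -4 (f = (5 - 1)*(-1) = 4*(-1) = -4)
f*L((R + 5) + 3) = -4*(9 - ((-2 + 5) + 3)²) = -4*(9 - (3 + 3)²) = -4*(9 - 1*6²) = -4*(9 - 1*36) = -4*(9 - 36) = -4*(-27) = 108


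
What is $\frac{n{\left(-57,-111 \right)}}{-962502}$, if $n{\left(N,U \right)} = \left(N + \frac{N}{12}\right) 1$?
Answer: $\frac{13}{202632} \approx 6.4156 \cdot 10^{-5}$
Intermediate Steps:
$n{\left(N,U \right)} = \frac{13 N}{12}$ ($n{\left(N,U \right)} = \left(N + N \frac{1}{12}\right) 1 = \left(N + \frac{N}{12}\right) 1 = \frac{13 N}{12} \cdot 1 = \frac{13 N}{12}$)
$\frac{n{\left(-57,-111 \right)}}{-962502} = \frac{\frac{13}{12} \left(-57\right)}{-962502} = \left(- \frac{247}{4}\right) \left(- \frac{1}{962502}\right) = \frac{13}{202632}$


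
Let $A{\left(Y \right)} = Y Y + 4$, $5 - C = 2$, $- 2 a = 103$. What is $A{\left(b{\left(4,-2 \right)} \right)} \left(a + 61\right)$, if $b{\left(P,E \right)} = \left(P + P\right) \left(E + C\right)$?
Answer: $646$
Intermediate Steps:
$a = - \frac{103}{2}$ ($a = \left(- \frac{1}{2}\right) 103 = - \frac{103}{2} \approx -51.5$)
$C = 3$ ($C = 5 - 2 = 3$)
$b{\left(P,E \right)} = 2 P \left(3 + E\right)$ ($b{\left(P,E \right)} = \left(P + P\right) \left(E + 3\right) = 2 P \left(3 + E\right)$)
$A{\left(Y \right)} = 4 + Y^{2}$ ($A{\left(Y \right)} = Y^{2} + 4 = 4 + Y^{2}$)
$A{\left(b{\left(4,-2 \right)} \right)} \left(a + 61\right) = \left(4 + \left(2 \cdot 4 \left(3 - 2\right)\right)^{2}\right) \left(- \frac{103}{2} + 61\right) = \left(4 + \left(2 \cdot 4 \cdot 1\right)^{2}\right) \frac{19}{2} = \left(4 + 8^{2}\right) \frac{19}{2} = \left(4 + 64\right) \frac{19}{2} = 68 \cdot \frac{19}{2} = 646$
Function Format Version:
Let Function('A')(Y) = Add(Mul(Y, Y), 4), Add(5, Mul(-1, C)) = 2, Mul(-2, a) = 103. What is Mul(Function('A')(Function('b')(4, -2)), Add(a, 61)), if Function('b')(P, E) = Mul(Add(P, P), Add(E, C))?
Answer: 646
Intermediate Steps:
a = Rational(-103, 2) (a = Mul(Rational(-1, 2), 103) = Rational(-103, 2) ≈ -51.500)
C = 3 (C = Add(5, Mul(-1, 2)) = Add(5, -2) = 3)
Function('b')(P, E) = Mul(2, P, Add(3, E)) (Function('b')(P, E) = Mul(Add(P, P), Add(E, 3)) = Mul(Mul(2, P), Add(3, E)) = Mul(2, P, Add(3, E)))
Function('A')(Y) = Add(4, Pow(Y, 2)) (Function('A')(Y) = Add(Pow(Y, 2), 4) = Add(4, Pow(Y, 2)))
Mul(Function('A')(Function('b')(4, -2)), Add(a, 61)) = Mul(Add(4, Pow(Mul(2, 4, Add(3, -2)), 2)), Add(Rational(-103, 2), 61)) = Mul(Add(4, Pow(Mul(2, 4, 1), 2)), Rational(19, 2)) = Mul(Add(4, Pow(8, 2)), Rational(19, 2)) = Mul(Add(4, 64), Rational(19, 2)) = Mul(68, Rational(19, 2)) = 646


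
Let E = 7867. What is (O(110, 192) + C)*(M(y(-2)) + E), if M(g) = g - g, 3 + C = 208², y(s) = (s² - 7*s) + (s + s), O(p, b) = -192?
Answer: 338823823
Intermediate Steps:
y(s) = s² - 5*s (y(s) = (s² - 7*s) + 2*s = s² - 5*s)
C = 43261 (C = -3 + 208² = -3 + 43264 = 43261)
M(g) = 0
(O(110, 192) + C)*(M(y(-2)) + E) = (-192 + 43261)*(0 + 7867) = 43069*7867 = 338823823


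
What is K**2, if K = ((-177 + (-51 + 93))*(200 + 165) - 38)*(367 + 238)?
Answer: 890089334953225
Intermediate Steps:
K = -29834365 (K = ((-177 + 42)*365 - 38)*605 = (-135*365 - 38)*605 = (-49275 - 38)*605 = -49313*605 = -29834365)
K**2 = (-29834365)**2 = 890089334953225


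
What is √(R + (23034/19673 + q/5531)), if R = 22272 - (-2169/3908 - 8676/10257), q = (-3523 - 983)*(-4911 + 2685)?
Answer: 3*√1414343766215699932286272551797897/726938901889538 ≈ 155.20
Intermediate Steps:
q = 10030356 (q = -4506*(-2226) = 10030356)
R = 297604976691/13361452 (R = 22272 - (-2169*1/3908 - 8676*1/10257) = 22272 - (-2169/3908 - 2892/3419) = 22272 - 1*(-18717747/13361452) = 22272 + 18717747/13361452 = 297604976691/13361452 ≈ 22273.)
√(R + (23034/19673 + q/5531)) = √(297604976691/13361452 + (23034/19673 + 10030356/5531)) = √(297604976691/13361452 + 197454594642/108811363) = √(35021083237819480017/1453877803779076) = 3*√1414343766215699932286272551797897/726938901889538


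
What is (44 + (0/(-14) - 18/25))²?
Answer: 1170724/625 ≈ 1873.2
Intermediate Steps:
(44 + (0/(-14) - 18/25))² = (44 + (0*(-1/14) - 18*1/25))² = (44 + (0 - 18/25))² = (44 - 18/25)² = (1082/25)² = 1170724/625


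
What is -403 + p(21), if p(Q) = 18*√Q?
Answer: -403 + 18*√21 ≈ -320.51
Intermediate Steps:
-403 + p(21) = -403 + 18*√21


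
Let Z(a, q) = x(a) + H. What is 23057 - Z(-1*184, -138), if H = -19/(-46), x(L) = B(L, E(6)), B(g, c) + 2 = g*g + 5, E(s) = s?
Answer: -496911/46 ≈ -10802.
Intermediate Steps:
B(g, c) = 3 + g² (B(g, c) = -2 + (g*g + 5) = -2 + (g² + 5) = -2 + (5 + g²) = 3 + g²)
x(L) = 3 + L²
H = 19/46 (H = -19*(-1/46) = 19/46 ≈ 0.41304)
Z(a, q) = 157/46 + a² (Z(a, q) = (3 + a²) + 19/46 = 157/46 + a²)
23057 - Z(-1*184, -138) = 23057 - (157/46 + (-1*184)²) = 23057 - (157/46 + (-184)²) = 23057 - (157/46 + 33856) = 23057 - 1*1557533/46 = 23057 - 1557533/46 = -496911/46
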